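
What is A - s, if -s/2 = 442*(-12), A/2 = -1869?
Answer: -14346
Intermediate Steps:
A = -3738 (A = 2*(-1869) = -3738)
s = 10608 (s = -884*(-12) = -2*(-5304) = 10608)
A - s = -3738 - 1*10608 = -3738 - 10608 = -14346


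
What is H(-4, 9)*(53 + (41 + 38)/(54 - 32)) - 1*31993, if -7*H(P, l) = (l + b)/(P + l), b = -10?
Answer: -4926673/154 ≈ -31991.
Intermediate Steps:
H(P, l) = -(-10 + l)/(7*(P + l)) (H(P, l) = -(l - 10)/(7*(P + l)) = -(-10 + l)/(7*(P + l)))
H(-4, 9)*(53 + (41 + 38)/(54 - 32)) - 1*31993 = ((10 - 1*9)/(7*(-4 + 9)))*(53 + (41 + 38)/(54 - 32)) - 1*31993 = ((1/7)*(10 - 9)/5)*(53 + 79/22) - 31993 = ((1/7)*(1/5)*1)*(53 + 79*(1/22)) - 31993 = (53 + 79/22)/35 - 31993 = (1/35)*(1245/22) - 31993 = 249/154 - 31993 = -4926673/154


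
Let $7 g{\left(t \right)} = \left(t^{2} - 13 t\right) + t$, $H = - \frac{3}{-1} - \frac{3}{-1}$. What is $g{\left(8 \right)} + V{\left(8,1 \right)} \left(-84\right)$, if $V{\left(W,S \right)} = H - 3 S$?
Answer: $- \frac{1796}{7} \approx -256.57$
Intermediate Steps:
$H = 6$ ($H = \left(-3\right) \left(-1\right) - -3 = 3 + 3 = 6$)
$g{\left(t \right)} = - \frac{12 t}{7} + \frac{t^{2}}{7}$ ($g{\left(t \right)} = \frac{\left(t^{2} - 13 t\right) + t}{7} = \frac{t^{2} - 12 t}{7} = - \frac{12 t}{7} + \frac{t^{2}}{7}$)
$V{\left(W,S \right)} = 6 - 3 S$
$g{\left(8 \right)} + V{\left(8,1 \right)} \left(-84\right) = \frac{1}{7} \cdot 8 \left(-12 + 8\right) + \left(6 - 3\right) \left(-84\right) = \frac{1}{7} \cdot 8 \left(-4\right) + \left(6 - 3\right) \left(-84\right) = - \frac{32}{7} + 3 \left(-84\right) = - \frac{32}{7} - 252 = - \frac{1796}{7}$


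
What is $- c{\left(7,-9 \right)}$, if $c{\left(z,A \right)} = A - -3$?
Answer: $6$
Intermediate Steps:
$c{\left(z,A \right)} = 3 + A$ ($c{\left(z,A \right)} = A + 3 = 3 + A$)
$- c{\left(7,-9 \right)} = - (3 - 9) = \left(-1\right) \left(-6\right) = 6$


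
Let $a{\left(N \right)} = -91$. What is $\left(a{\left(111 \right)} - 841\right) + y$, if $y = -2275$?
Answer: $-3207$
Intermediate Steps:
$\left(a{\left(111 \right)} - 841\right) + y = \left(-91 - 841\right) - 2275 = -932 - 2275 = -3207$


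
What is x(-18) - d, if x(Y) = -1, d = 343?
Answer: -344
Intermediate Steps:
x(-18) - d = -1 - 1*343 = -1 - 343 = -344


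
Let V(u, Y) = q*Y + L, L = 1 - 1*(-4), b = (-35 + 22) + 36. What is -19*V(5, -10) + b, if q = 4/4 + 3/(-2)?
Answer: -167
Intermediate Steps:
b = 23 (b = -13 + 36 = 23)
L = 5 (L = 1 + 4 = 5)
q = -1/2 (q = 4*(1/4) + 3*(-1/2) = 1 - 3/2 = -1/2 ≈ -0.50000)
V(u, Y) = 5 - Y/2 (V(u, Y) = -Y/2 + 5 = 5 - Y/2)
-19*V(5, -10) + b = -19*(5 - 1/2*(-10)) + 23 = -19*(5 + 5) + 23 = -19*10 + 23 = -190 + 23 = -167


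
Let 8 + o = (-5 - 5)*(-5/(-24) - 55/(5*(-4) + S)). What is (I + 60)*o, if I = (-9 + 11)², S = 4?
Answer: -8536/3 ≈ -2845.3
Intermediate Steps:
I = 4 (I = 2² = 4)
o = -1067/24 (o = -8 + (-5 - 5)*(-5/(-24) - 55/(5*(-4) + 4)) = -8 - 10*(-5*(-1/24) - 55/(-20 + 4)) = -8 - 10*(5/24 - 55/(-16)) = -8 - 10*(5/24 - 55*(-1/16)) = -8 - 10*(5/24 + 55/16) = -8 - 10*175/48 = -8 - 875/24 = -1067/24 ≈ -44.458)
(I + 60)*o = (4 + 60)*(-1067/24) = 64*(-1067/24) = -8536/3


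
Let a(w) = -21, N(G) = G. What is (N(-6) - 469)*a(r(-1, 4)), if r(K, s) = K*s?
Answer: 9975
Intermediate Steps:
(N(-6) - 469)*a(r(-1, 4)) = (-6 - 469)*(-21) = -475*(-21) = 9975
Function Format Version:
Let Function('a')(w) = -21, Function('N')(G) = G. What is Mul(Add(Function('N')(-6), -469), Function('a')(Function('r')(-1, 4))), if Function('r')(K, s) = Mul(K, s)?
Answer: 9975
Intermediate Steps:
Mul(Add(Function('N')(-6), -469), Function('a')(Function('r')(-1, 4))) = Mul(Add(-6, -469), -21) = Mul(-475, -21) = 9975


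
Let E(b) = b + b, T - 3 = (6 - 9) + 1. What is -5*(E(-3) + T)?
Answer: 25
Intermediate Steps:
T = 1 (T = 3 + ((6 - 9) + 1) = 3 + (-3 + 1) = 3 - 2 = 1)
E(b) = 2*b
-5*(E(-3) + T) = -5*(2*(-3) + 1) = -5*(-6 + 1) = -5*(-5) = 25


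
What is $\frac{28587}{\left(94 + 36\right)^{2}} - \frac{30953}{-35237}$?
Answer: $\frac{117725063}{45808100} \approx 2.57$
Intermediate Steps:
$\frac{28587}{\left(94 + 36\right)^{2}} - \frac{30953}{-35237} = \frac{28587}{130^{2}} - - \frac{30953}{35237} = \frac{28587}{16900} + \frac{30953}{35237} = 28587 \cdot \frac{1}{16900} + \frac{30953}{35237} = \frac{2199}{1300} + \frac{30953}{35237} = \frac{117725063}{45808100}$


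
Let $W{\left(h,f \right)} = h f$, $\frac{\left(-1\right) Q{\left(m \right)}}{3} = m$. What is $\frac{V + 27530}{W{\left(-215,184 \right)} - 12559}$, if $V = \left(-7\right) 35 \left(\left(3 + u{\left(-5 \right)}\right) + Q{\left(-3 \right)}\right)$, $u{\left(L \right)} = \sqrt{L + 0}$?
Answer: $- \frac{24590}{52119} + \frac{245 i \sqrt{5}}{52119} \approx -0.47181 + 0.010511 i$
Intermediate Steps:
$Q{\left(m \right)} = - 3 m$
$u{\left(L \right)} = \sqrt{L}$
$W{\left(h,f \right)} = f h$
$V = -2940 - 245 i \sqrt{5}$ ($V = \left(-7\right) 35 \left(\left(3 + \sqrt{-5}\right) - -9\right) = - 245 \left(\left(3 + i \sqrt{5}\right) + 9\right) = - 245 \left(12 + i \sqrt{5}\right) = -2940 - 245 i \sqrt{5} \approx -2940.0 - 547.84 i$)
$\frac{V + 27530}{W{\left(-215,184 \right)} - 12559} = \frac{\left(-2940 - 245 i \sqrt{5}\right) + 27530}{184 \left(-215\right) - 12559} = \frac{24590 - 245 i \sqrt{5}}{-39560 - 12559} = \frac{24590 - 245 i \sqrt{5}}{-52119} = \left(24590 - 245 i \sqrt{5}\right) \left(- \frac{1}{52119}\right) = - \frac{24590}{52119} + \frac{245 i \sqrt{5}}{52119}$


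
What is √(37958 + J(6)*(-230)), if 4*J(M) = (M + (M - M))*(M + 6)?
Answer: √33818 ≈ 183.90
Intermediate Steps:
J(M) = M*(6 + M)/4 (J(M) = ((M + (M - M))*(M + 6))/4 = ((M + 0)*(6 + M))/4 = (M*(6 + M))/4 = M*(6 + M)/4)
√(37958 + J(6)*(-230)) = √(37958 + ((¼)*6*(6 + 6))*(-230)) = √(37958 + ((¼)*6*12)*(-230)) = √(37958 + 18*(-230)) = √(37958 - 4140) = √33818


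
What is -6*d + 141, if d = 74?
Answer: -303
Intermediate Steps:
-6*d + 141 = -6*74 + 141 = -444 + 141 = -303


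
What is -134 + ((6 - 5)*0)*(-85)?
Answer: -134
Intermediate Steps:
-134 + ((6 - 5)*0)*(-85) = -134 + (1*0)*(-85) = -134 + 0*(-85) = -134 + 0 = -134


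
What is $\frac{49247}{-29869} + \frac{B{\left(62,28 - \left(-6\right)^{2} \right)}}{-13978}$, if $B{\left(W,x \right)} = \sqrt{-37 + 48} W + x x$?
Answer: $- \frac{345143091}{208754441} - \frac{31 \sqrt{11}}{6989} \approx -1.6681$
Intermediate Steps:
$B{\left(W,x \right)} = x^{2} + W \sqrt{11}$ ($B{\left(W,x \right)} = \sqrt{11} W + x^{2} = W \sqrt{11} + x^{2} = x^{2} + W \sqrt{11}$)
$\frac{49247}{-29869} + \frac{B{\left(62,28 - \left(-6\right)^{2} \right)}}{-13978} = \frac{49247}{-29869} + \frac{\left(28 - \left(-6\right)^{2}\right)^{2} + 62 \sqrt{11}}{-13978} = 49247 \left(- \frac{1}{29869}\right) + \left(\left(28 - 36\right)^{2} + 62 \sqrt{11}\right) \left(- \frac{1}{13978}\right) = - \frac{49247}{29869} + \left(\left(28 - 36\right)^{2} + 62 \sqrt{11}\right) \left(- \frac{1}{13978}\right) = - \frac{49247}{29869} + \left(\left(-8\right)^{2} + 62 \sqrt{11}\right) \left(- \frac{1}{13978}\right) = - \frac{49247}{29869} + \left(64 + 62 \sqrt{11}\right) \left(- \frac{1}{13978}\right) = - \frac{49247}{29869} - \left(\frac{32}{6989} + \frac{31 \sqrt{11}}{6989}\right) = - \frac{345143091}{208754441} - \frac{31 \sqrt{11}}{6989}$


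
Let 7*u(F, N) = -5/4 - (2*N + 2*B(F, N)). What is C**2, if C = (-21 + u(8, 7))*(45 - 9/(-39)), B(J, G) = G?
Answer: 219188025/169 ≈ 1.2970e+6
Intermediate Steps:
u(F, N) = -5/28 - 4*N/7 (u(F, N) = (-5/4 - 4*N)/7 = -5/28 - 4*N/7)
C = -14805/13 (C = (-21 + (-5/28 - 4/7*7))*(45 - 9/(-39)) = (-21 + (-5/28 - 4))*(45 - 9*(-1/39)) = (-21 - 117/28)*(45 + 3/13) = -705/28*588/13 = -14805/13 ≈ -1138.8)
C**2 = (-14805/13)**2 = 219188025/169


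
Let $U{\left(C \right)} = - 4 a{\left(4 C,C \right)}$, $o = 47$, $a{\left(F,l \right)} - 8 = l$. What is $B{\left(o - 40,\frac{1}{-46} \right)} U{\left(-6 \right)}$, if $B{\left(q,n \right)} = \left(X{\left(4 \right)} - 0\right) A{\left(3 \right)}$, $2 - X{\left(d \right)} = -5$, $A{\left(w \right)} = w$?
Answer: $-168$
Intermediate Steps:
$X{\left(d \right)} = 7$ ($X{\left(d \right)} = 2 - -5 = 2 + 5 = 7$)
$a{\left(F,l \right)} = 8 + l$
$U{\left(C \right)} = -32 - 4 C$ ($U{\left(C \right)} = - 4 \left(8 + C\right) = -32 - 4 C$)
$B{\left(q,n \right)} = 21$ ($B{\left(q,n \right)} = \left(7 - 0\right) 3 = \left(7 + 0\right) 3 = 7 \cdot 3 = 21$)
$B{\left(o - 40,\frac{1}{-46} \right)} U{\left(-6 \right)} = 21 \left(-32 - -24\right) = 21 \left(-32 + 24\right) = 21 \left(-8\right) = -168$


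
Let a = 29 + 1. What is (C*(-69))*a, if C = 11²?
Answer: -250470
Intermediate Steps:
C = 121
a = 30
(C*(-69))*a = (121*(-69))*30 = -8349*30 = -250470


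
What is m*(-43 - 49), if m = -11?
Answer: 1012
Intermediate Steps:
m*(-43 - 49) = -11*(-43 - 49) = -11*(-92) = 1012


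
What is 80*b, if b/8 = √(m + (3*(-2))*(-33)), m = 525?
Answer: 640*√723 ≈ 17209.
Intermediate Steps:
b = 8*√723 (b = 8*√(525 + (3*(-2))*(-33)) = 8*√(525 - 6*(-33)) = 8*√(525 + 198) = 8*√723 ≈ 215.11)
80*b = 80*(8*√723) = 640*√723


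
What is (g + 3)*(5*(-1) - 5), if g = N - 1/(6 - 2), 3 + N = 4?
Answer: -75/2 ≈ -37.500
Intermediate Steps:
N = 1 (N = -3 + 4 = 1)
g = 3/4 (g = 1 - 1/(6 - 2) = 1 - 1/4 = 3/4 ≈ 0.75000)
(g + 3)*(5*(-1) - 5) = (3/4 + 3)*(5*(-1) - 5) = 15*(-5 - 5)/4 = (15/4)*(-10) = -75/2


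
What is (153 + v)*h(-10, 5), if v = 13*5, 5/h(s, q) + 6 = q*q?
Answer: 1090/19 ≈ 57.368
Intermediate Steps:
h(s, q) = 5/(-6 + q**2) (h(s, q) = 5/(-6 + q*q) = 5/(-6 + q**2))
v = 65
(153 + v)*h(-10, 5) = (153 + 65)*(5/(-6 + 5**2)) = 218*(5/(-6 + 25)) = 218*(5/19) = 1090/19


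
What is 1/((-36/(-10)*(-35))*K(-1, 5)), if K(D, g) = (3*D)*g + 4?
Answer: 1/1386 ≈ 0.00072150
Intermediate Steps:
K(D, g) = 4 + 3*D*g (K(D, g) = 3*D*g + 4 = 4 + 3*D*g)
1/((-36/(-10)*(-35))*K(-1, 5)) = 1/((-36/(-10)*(-35))*(4 + 3*(-1)*5)) = 1/((-36*(-⅒)*(-35))*(4 - 15)) = 1/(((18/5)*(-35))*(-11)) = 1/(-126*(-11)) = 1/1386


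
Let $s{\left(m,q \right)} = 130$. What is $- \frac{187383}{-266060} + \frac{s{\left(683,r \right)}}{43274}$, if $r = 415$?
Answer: $\frac{4071699871}{5756740220} \approx 0.70729$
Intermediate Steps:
$- \frac{187383}{-266060} + \frac{s{\left(683,r \right)}}{43274} = - \frac{187383}{-266060} + \frac{130}{43274} = \left(-187383\right) \left(- \frac{1}{266060}\right) + 130 \cdot \frac{1}{43274} = \frac{187383}{266060} + \frac{65}{21637} = \frac{4071699871}{5756740220}$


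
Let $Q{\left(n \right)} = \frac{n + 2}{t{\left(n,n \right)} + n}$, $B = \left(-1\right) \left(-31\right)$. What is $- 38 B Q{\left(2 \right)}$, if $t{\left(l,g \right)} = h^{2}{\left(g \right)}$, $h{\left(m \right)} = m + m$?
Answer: $- \frac{2356}{9} \approx -261.78$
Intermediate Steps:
$h{\left(m \right)} = 2 m$
$B = 31$
$t{\left(l,g \right)} = 4 g^{2}$ ($t{\left(l,g \right)} = \left(2 g\right)^{2} = 4 g^{2}$)
$Q{\left(n \right)} = \frac{2 + n}{n + 4 n^{2}}$ ($Q{\left(n \right)} = \frac{n + 2}{4 n^{2} + n} = \frac{2 + n}{n + 4 n^{2}}$)
$- 38 B Q{\left(2 \right)} = \left(-38\right) 31 \frac{2 + 2}{2 \left(1 + 4 \cdot 2\right)} = - 1178 \cdot \frac{1}{2} \frac{1}{1 + 8} \cdot 4 = - 1178 \cdot \frac{1}{2} \cdot \frac{1}{9} \cdot 4 = \left(-1178\right) \frac{2}{9} = - \frac{2356}{9}$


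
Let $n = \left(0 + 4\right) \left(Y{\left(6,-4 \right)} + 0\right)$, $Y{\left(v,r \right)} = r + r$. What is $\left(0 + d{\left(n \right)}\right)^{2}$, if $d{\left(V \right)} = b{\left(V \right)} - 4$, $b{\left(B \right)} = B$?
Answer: $1296$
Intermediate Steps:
$Y{\left(v,r \right)} = 2 r$
$n = -32$ ($n = \left(0 + 4\right) \left(2 \left(-4\right) + 0\right) = 4 \left(-8 + 0\right) = 4 \left(-8\right) = -32$)
$d{\left(V \right)} = -4 + V$ ($d{\left(V \right)} = V - 4 = -4 + V$)
$\left(0 + d{\left(n \right)}\right)^{2} = \left(0 - 36\right)^{2} = \left(-36\right)^{2} = 1296$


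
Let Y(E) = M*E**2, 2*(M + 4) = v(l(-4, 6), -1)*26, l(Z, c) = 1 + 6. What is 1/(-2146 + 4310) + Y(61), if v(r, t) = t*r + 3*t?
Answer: -1079000695/2164 ≈ -4.9861e+5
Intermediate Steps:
l(Z, c) = 7
v(r, t) = 3*t + r*t (v(r, t) = r*t + 3*t = 3*t + r*t)
M = -134 (M = -4 + (-(3 + 7)*26)/2 = -4 + (-1*10*26)/2 = -4 + (-10*26)/2 = -4 + (1/2)*(-260) = -4 - 130 = -134)
Y(E) = -134*E**2
1/(-2146 + 4310) + Y(61) = 1/(-2146 + 4310) - 134*61**2 = 1/2164 - 134*3721 = 1/2164 - 498614 = -1079000695/2164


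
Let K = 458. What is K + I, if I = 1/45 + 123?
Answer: 26146/45 ≈ 581.02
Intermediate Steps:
I = 5536/45 (I = 1/45 + 123 = 5536/45 ≈ 123.02)
K + I = 458 + 5536/45 = 26146/45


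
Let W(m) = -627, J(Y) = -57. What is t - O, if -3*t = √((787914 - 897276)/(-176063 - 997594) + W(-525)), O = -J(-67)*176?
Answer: -10032 - I*√95949534340121/1173657 ≈ -10032.0 - 8.346*I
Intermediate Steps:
O = 10032 (O = -(-57)*176 = -1*(-10032) = 10032)
t = -I*√95949534340121/1173657 (t = -√((787914 - 897276)/(-176063 - 997594) - 627)/3 = -√(-109362/(-1173657) - 627)/3 = -√(-109362*(-1/1173657) - 627)/3 = -√(36454/391219 - 627)/3 = -I*√95949534340121/1173657 ≈ -8.346*I)
t - O = -I*√95949534340121/1173657 - 1*10032 = -I*√95949534340121/1173657 - 10032 = -10032 - I*√95949534340121/1173657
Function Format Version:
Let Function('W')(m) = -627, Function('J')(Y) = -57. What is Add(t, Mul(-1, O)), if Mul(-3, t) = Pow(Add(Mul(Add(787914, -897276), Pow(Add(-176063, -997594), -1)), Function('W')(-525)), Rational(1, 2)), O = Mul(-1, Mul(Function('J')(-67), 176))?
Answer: Add(-10032, Mul(Rational(-1, 1173657), I, Pow(95949534340121, Rational(1, 2)))) ≈ Add(-10032., Mul(-8.3460, I))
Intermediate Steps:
O = 10032 (O = Mul(-1, Mul(-57, 176)) = Mul(-1, -10032) = 10032)
t = Mul(Rational(-1, 1173657), I, Pow(95949534340121, Rational(1, 2))) (t = Mul(Rational(-1, 3), Pow(Add(Mul(Add(787914, -897276), Pow(Add(-176063, -997594), -1)), -627), Rational(1, 2))) = Mul(Rational(-1, 3), Pow(Add(Mul(-109362, Pow(-1173657, -1)), -627), Rational(1, 2))) = Mul(Rational(-1, 3), Pow(Add(Mul(-109362, Rational(-1, 1173657)), -627), Rational(1, 2))) = Mul(Rational(-1, 3), Pow(Add(Rational(36454, 391219), -627), Rational(1, 2))) = Mul(Rational(-1, 3), Pow(Rational(-245257859, 391219), Rational(1, 2))) = Mul(Rational(-1, 3), Mul(Rational(1, 391219), I, Pow(95949534340121, Rational(1, 2)))) = Mul(Rational(-1, 1173657), I, Pow(95949534340121, Rational(1, 2))) ≈ Mul(-8.3460, I))
Add(t, Mul(-1, O)) = Add(Mul(Rational(-1, 1173657), I, Pow(95949534340121, Rational(1, 2))), Mul(-1, 10032)) = Add(Mul(Rational(-1, 1173657), I, Pow(95949534340121, Rational(1, 2))), -10032) = Add(-10032, Mul(Rational(-1, 1173657), I, Pow(95949534340121, Rational(1, 2))))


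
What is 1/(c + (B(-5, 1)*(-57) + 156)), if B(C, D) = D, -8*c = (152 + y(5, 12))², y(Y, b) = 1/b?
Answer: -1152/3216577 ≈ -0.00035814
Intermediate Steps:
c = -3330625/1152 (c = -(152 + 1/12)²/8 = -(1825/12)²/8 = -⅛*3330625/144 = -3330625/1152 ≈ -2891.2)
1/(c + (B(-5, 1)*(-57) + 156)) = 1/(-3330625/1152 + (1*(-57) + 156)) = 1/(-3330625/1152 + (-57 + 156)) = 1/(-3330625/1152 + 99) = 1/(-3216577/1152) = -1152/3216577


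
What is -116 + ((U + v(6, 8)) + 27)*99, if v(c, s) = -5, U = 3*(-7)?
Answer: -17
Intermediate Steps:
U = -21
-116 + ((U + v(6, 8)) + 27)*99 = -116 + ((-21 - 5) + 27)*99 = -116 + (-26 + 27)*99 = -116 + 1*99 = -116 + 99 = -17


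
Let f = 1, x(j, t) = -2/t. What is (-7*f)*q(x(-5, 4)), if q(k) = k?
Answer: 7/2 ≈ 3.5000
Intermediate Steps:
(-7*f)*q(x(-5, 4)) = (-7*1)*(-2/4) = -(-14)/4 = -7*(-½) = 7/2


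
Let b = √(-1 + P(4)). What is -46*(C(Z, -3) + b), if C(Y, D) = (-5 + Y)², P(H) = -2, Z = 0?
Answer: -1150 - 46*I*√3 ≈ -1150.0 - 79.674*I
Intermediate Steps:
b = I*√3 (b = √(-1 - 2) = √(-3) = I*√3 ≈ 1.732*I)
-46*(C(Z, -3) + b) = -46*((-5 + 0)² + I*√3) = -46*((-5)² + I*√3) = -46*(25 + I*√3) = -1150 - 46*I*√3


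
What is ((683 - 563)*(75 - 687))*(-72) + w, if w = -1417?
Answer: 5286263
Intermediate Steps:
((683 - 563)*(75 - 687))*(-72) + w = ((683 - 563)*(75 - 687))*(-72) - 1417 = (120*(-612))*(-72) - 1417 = -73440*(-72) - 1417 = 5287680 - 1417 = 5286263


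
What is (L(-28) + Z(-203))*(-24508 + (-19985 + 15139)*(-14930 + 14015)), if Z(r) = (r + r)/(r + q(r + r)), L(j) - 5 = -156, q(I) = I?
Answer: -1988721482/3 ≈ -6.6291e+8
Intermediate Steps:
L(j) = -151 (L(j) = 5 - 156 = -151)
Z(r) = ⅔ (Z(r) = (r + r)/(r + (r + r)) = (2*r)/(r + 2*r) = (2*r)/((3*r)) = (2*r)*(1/(3*r)) = ⅔)
(L(-28) + Z(-203))*(-24508 + (-19985 + 15139)*(-14930 + 14015)) = (-151 + ⅔)*(-24508 + (-19985 + 15139)*(-14930 + 14015)) = -451*(-24508 - 4846*(-915))/3 = -451*(-24508 + 4434090)/3 = -451/3*4409582 = -1988721482/3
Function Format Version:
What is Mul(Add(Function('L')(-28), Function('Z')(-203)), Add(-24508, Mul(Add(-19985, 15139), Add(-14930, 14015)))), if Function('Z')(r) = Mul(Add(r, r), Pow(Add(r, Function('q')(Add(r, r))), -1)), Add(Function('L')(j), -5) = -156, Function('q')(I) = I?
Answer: Rational(-1988721482, 3) ≈ -6.6291e+8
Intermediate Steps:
Function('L')(j) = -151 (Function('L')(j) = Add(5, -156) = -151)
Function('Z')(r) = Rational(2, 3) (Function('Z')(r) = Mul(Add(r, r), Pow(Add(r, Add(r, r)), -1)) = Mul(Mul(2, r), Pow(Add(r, Mul(2, r)), -1)) = Mul(Mul(2, r), Pow(Mul(3, r), -1)) = Mul(Mul(2, r), Mul(Rational(1, 3), Pow(r, -1))) = Rational(2, 3))
Mul(Add(Function('L')(-28), Function('Z')(-203)), Add(-24508, Mul(Add(-19985, 15139), Add(-14930, 14015)))) = Mul(Add(-151, Rational(2, 3)), Add(-24508, Mul(Add(-19985, 15139), Add(-14930, 14015)))) = Mul(Rational(-451, 3), Add(-24508, Mul(-4846, -915))) = Mul(Rational(-451, 3), Add(-24508, 4434090)) = Mul(Rational(-451, 3), 4409582) = Rational(-1988721482, 3)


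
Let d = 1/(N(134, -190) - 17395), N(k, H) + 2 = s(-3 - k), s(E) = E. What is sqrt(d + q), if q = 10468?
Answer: sqrt(3218294003474)/17534 ≈ 102.31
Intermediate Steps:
N(k, H) = -5 - k (N(k, H) = -2 + (-3 - k) = -5 - k)
d = -1/17534 (d = 1/((-5 - 1*134) - 17395) = 1/((-5 - 134) - 17395) = 1/(-139 - 17395) = 1/(-17534) = -1/17534 ≈ -5.7032e-5)
sqrt(d + q) = sqrt(-1/17534 + 10468) = sqrt(183545911/17534) = sqrt(3218294003474)/17534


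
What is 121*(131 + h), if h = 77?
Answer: 25168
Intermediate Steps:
121*(131 + h) = 121*(131 + 77) = 121*208 = 25168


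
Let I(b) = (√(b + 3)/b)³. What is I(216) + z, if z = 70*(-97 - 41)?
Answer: -9660 + 73*√219/3359232 ≈ -9660.0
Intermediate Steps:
I(b) = (3 + b)^(3/2)/b³ (I(b) = (√(3 + b)/b)³ = (3 + b)^(3/2)/b³)
z = -9660 (z = 70*(-138) = -9660)
I(216) + z = (3 + 216)^(3/2)/216³ - 9660 = 219^(3/2)/10077696 - 9660 = (219*√219)/10077696 - 9660 = 73*√219/3359232 - 9660 = -9660 + 73*√219/3359232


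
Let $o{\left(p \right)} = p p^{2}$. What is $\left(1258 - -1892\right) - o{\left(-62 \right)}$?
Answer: $241478$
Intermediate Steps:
$o{\left(p \right)} = p^{3}$
$\left(1258 - -1892\right) - o{\left(-62 \right)} = \left(1258 - -1892\right) - \left(-62\right)^{3} = \left(1258 + 1892\right) - -238328 = 3150 + 238328 = 241478$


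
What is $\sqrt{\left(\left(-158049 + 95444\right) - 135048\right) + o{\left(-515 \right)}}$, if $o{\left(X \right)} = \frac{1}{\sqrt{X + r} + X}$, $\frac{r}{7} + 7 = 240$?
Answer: $\frac{\sqrt{-101791296 + 1185918 \sqrt{31}}}{\sqrt{515 - 6 \sqrt{31}}} \approx 444.58 i$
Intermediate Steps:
$r = 1631$ ($r = -49 + 7 \cdot 240 = -49 + 1680 = 1631$)
$o{\left(X \right)} = \frac{1}{X + \sqrt{1631 + X}}$ ($o{\left(X \right)} = \frac{1}{\sqrt{X + 1631} + X} = \frac{1}{\sqrt{1631 + X} + X} = \frac{1}{X + \sqrt{1631 + X}}$)
$\sqrt{\left(\left(-158049 + 95444\right) - 135048\right) + o{\left(-515 \right)}} = \sqrt{\left(\left(-158049 + 95444\right) - 135048\right) + \frac{1}{-515 + \sqrt{1631 - 515}}} = \sqrt{\left(-62605 - 135048\right) + \frac{1}{-515 + \sqrt{1116}}} = \sqrt{-197653 + \frac{1}{-515 + 6 \sqrt{31}}}$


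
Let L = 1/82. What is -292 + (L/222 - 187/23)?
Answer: -125662189/418692 ≈ -300.13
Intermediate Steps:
L = 1/82 ≈ 0.012195
-292 + (L/222 - 187/23) = -292 + ((1/82)/222 - 187/23) = -292 + ((1/82)*(1/222) - 187*1/23) = -292 + (1/18204 - 187/23) = -292 - 3404125/418692 = -125662189/418692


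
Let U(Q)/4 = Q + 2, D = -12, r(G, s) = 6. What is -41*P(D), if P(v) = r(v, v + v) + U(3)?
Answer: -1066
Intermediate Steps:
U(Q) = 8 + 4*Q (U(Q) = 4*(Q + 2) = 4*(2 + Q) = 8 + 4*Q)
P(v) = 26 (P(v) = 6 + (8 + 4*3) = 6 + (8 + 12) = 6 + 20 = 26)
-41*P(D) = -41*26 = -1066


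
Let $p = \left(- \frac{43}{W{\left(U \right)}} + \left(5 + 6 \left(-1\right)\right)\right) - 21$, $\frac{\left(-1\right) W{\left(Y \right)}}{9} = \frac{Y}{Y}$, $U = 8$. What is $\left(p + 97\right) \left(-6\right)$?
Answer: $- \frac{1436}{3} \approx -478.67$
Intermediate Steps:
$W{\left(Y \right)} = -9$ ($W{\left(Y \right)} = - 9 \frac{Y}{Y} = \left(-9\right) 1 = -9$)
$p = - \frac{155}{9}$ ($p = \left(- \frac{43}{-9} + \left(5 + 6 \left(-1\right)\right)\right) - 21 = \left(\left(-43\right) \left(- \frac{1}{9}\right) + \left(5 - 6\right)\right) - 21 = \left(\frac{43}{9} - 1\right) - 21 = \frac{34}{9} - 21 = - \frac{155}{9} \approx -17.222$)
$\left(p + 97\right) \left(-6\right) = \left(- \frac{155}{9} + 97\right) \left(-6\right) = \frac{718}{9} \left(-6\right) = - \frac{1436}{3}$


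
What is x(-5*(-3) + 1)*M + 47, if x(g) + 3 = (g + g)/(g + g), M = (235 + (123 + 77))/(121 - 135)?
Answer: 764/7 ≈ 109.14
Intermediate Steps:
M = -435/14 (M = (235 + 200)/(-14) = 435*(-1/14) = -435/14 ≈ -31.071)
x(g) = -2 (x(g) = -3 + (g + g)/(g + g) = -3 + (2*g)/((2*g)) = -3 + (2*g)*(1/(2*g)) = -3 + 1 = -2)
x(-5*(-3) + 1)*M + 47 = -2*(-435/14) + 47 = 435/7 + 47 = 764/7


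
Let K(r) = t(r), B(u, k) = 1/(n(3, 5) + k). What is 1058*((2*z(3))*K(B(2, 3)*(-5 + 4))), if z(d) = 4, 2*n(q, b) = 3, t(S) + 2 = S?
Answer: -169280/9 ≈ -18809.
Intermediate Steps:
t(S) = -2 + S
n(q, b) = 3/2 (n(q, b) = (½)*3 = 3/2)
B(u, k) = 1/(3/2 + k)
K(r) = -2 + r
1058*((2*z(3))*K(B(2, 3)*(-5 + 4))) = 1058*((2*4)*(-2 + (2/(3 + 2*3))*(-5 + 4))) = 1058*(8*(-2 + (2/(3 + 6))*(-1))) = 1058*(8*(-2 + (2/9)*(-1))) = 1058*(8*(-2 - 2/9)) = 1058*(8*(-20/9)) = 1058*(-160/9) = -169280/9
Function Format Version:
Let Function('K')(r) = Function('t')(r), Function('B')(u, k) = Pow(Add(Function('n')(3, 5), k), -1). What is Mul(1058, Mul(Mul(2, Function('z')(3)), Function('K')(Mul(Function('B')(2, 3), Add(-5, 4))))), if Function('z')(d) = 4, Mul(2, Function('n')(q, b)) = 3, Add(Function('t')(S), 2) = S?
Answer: Rational(-169280, 9) ≈ -18809.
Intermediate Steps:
Function('t')(S) = Add(-2, S)
Function('n')(q, b) = Rational(3, 2) (Function('n')(q, b) = Mul(Rational(1, 2), 3) = Rational(3, 2))
Function('B')(u, k) = Pow(Add(Rational(3, 2), k), -1)
Function('K')(r) = Add(-2, r)
Mul(1058, Mul(Mul(2, Function('z')(3)), Function('K')(Mul(Function('B')(2, 3), Add(-5, 4))))) = Mul(1058, Mul(Mul(2, 4), Add(-2, Mul(Mul(2, Pow(Add(3, Mul(2, 3)), -1)), Add(-5, 4))))) = Mul(1058, Mul(8, Add(-2, Mul(Mul(2, Pow(Add(3, 6), -1)), -1)))) = Mul(1058, Mul(8, Add(-2, Mul(Mul(2, Pow(9, -1)), -1)))) = Mul(1058, Mul(8, Add(-2, Mul(Mul(2, Rational(1, 9)), -1)))) = Mul(1058, Mul(8, Add(-2, Mul(Rational(2, 9), -1)))) = Mul(1058, Mul(8, Add(-2, Rational(-2, 9)))) = Mul(1058, Mul(8, Rational(-20, 9))) = Mul(1058, Rational(-160, 9)) = Rational(-169280, 9)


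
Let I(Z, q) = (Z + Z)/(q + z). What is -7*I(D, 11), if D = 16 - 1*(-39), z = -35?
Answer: 385/12 ≈ 32.083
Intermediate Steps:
D = 55 (D = 16 + 39 = 55)
I(Z, q) = 2*Z/(-35 + q) (I(Z, q) = (Z + Z)/(q - 35) = (2*Z)/(-35 + q) = 2*Z/(-35 + q))
-7*I(D, 11) = -14*55/(-35 + 11) = -14*55/(-24) = -14*55*(-1)/24 = -7*(-55/12) = 385/12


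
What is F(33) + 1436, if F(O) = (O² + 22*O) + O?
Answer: 3284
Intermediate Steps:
F(O) = O² + 23*O
F(33) + 1436 = 33*(23 + 33) + 1436 = 33*56 + 1436 = 1848 + 1436 = 3284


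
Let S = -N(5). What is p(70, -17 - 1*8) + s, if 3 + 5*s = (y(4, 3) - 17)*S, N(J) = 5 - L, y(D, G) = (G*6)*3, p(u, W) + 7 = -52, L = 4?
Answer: -67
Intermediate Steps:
p(u, W) = -59 (p(u, W) = -7 - 52 = -59)
y(D, G) = 18*G (y(D, G) = (6*G)*3 = 18*G)
N(J) = 1 (N(J) = 5 - 1*4 = 5 - 4 = 1)
S = -1 (S = -1*1 = -1)
s = -8 (s = -⅗ + ((18*3 - 17)*(-1))/5 = -⅗ + ((54 - 17)*(-1))/5 = -⅗ + (37*(-1))/5 = -⅗ + (⅕)*(-37) = -⅗ - 37/5 = -8)
p(70, -17 - 1*8) + s = -59 - 8 = -67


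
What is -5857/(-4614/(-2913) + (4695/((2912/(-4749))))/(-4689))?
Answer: -8628266445344/4738930321 ≈ -1820.7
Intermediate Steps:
-5857/(-4614/(-2913) + (4695/((2912/(-4749))))/(-4689)) = -5857/(-4614*(-1/2913) + (4695/((2912*(-1/4749))))*(-1/4689)) = -5857/(1538/971 + (4695/(-2912/4749))*(-1/4689)) = -5857/(1538/971 + (4695*(-4749/2912))*(-1/4689)) = -5857/(1538/971 - 22296555/2912*(-1/4689)) = -5857/(1538/971 + 2477395/1517152) = -5857/4738930321/1473154592 = -5857*1473154592/4738930321 = -8628266445344/4738930321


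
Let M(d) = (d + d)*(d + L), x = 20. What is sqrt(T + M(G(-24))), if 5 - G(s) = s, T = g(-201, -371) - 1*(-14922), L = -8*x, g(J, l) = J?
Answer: sqrt(7123) ≈ 84.398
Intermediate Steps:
L = -160 (L = -8*20 = -160)
T = 14721 (T = -201 - 1*(-14922) = -201 + 14922 = 14721)
G(s) = 5 - s
M(d) = 2*d*(-160 + d) (M(d) = (d + d)*(d - 160) = (2*d)*(-160 + d) = 2*d*(-160 + d))
sqrt(T + M(G(-24))) = sqrt(14721 + 2*(5 - 1*(-24))*(-160 + (5 - 1*(-24)))) = sqrt(14721 + 2*(5 + 24)*(-160 + (5 + 24))) = sqrt(14721 + 2*29*(-160 + 29)) = sqrt(14721 + 2*29*(-131)) = sqrt(14721 - 7598) = sqrt(7123)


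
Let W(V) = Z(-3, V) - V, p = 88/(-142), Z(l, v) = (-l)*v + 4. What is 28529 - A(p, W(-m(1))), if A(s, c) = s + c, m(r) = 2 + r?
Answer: 2025745/71 ≈ 28532.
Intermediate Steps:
Z(l, v) = 4 - l*v (Z(l, v) = -l*v + 4 = 4 - l*v)
p = -44/71 (p = 88*(-1/142) = -44/71 ≈ -0.61972)
W(V) = 4 + 2*V (W(V) = (4 - 1*(-3)*V) - V = (4 + 3*V) - V = 4 + 2*V)
A(s, c) = c + s
28529 - A(p, W(-m(1))) = 28529 - ((4 + 2*(-(2 + 1))) - 44/71) = 28529 - ((4 + 2*(-1*3)) - 44/71) = 28529 - ((4 + 2*(-3)) - 44/71) = 28529 - ((4 - 6) - 44/71) = 28529 - (-2 - 44/71) = 28529 - 1*(-186/71) = 28529 + 186/71 = 2025745/71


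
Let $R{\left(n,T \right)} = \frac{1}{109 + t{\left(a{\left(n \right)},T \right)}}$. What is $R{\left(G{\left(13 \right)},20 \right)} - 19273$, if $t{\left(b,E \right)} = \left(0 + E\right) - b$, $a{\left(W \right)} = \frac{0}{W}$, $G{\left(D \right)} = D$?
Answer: $- \frac{2486216}{129} \approx -19273.0$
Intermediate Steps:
$a{\left(W \right)} = 0$
$t{\left(b,E \right)} = E - b$
$R{\left(n,T \right)} = \frac{1}{109 + T}$ ($R{\left(n,T \right)} = \frac{1}{109 + \left(T - 0\right)} = \frac{1}{109 + \left(T + 0\right)} = \frac{1}{109 + T}$)
$R{\left(G{\left(13 \right)},20 \right)} - 19273 = \frac{1}{109 + 20} - 19273 = \frac{1}{129} - 19273 = - \frac{2486216}{129}$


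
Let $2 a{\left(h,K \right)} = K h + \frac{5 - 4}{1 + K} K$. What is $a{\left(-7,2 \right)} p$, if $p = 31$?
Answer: $- \frac{620}{3} \approx -206.67$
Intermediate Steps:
$a{\left(h,K \right)} = \frac{K h}{2} + \frac{K}{2 \left(1 + K\right)}$ ($a{\left(h,K \right)} = \frac{K h + \frac{5 - 4}{1 + K} K}{2} = \frac{K h + 1 \frac{1}{1 + K} K}{2} = \frac{K h + \frac{K}{1 + K}}{2} = \frac{K h}{2} + \frac{K}{2 \left(1 + K\right)}$)
$a{\left(-7,2 \right)} p = \frac{1}{2} \cdot 2 \frac{1}{1 + 2} \left(1 - 7 + 2 \left(-7\right)\right) 31 = \frac{1}{2} \cdot 2 \cdot \frac{1}{3} \left(1 - 7 - 14\right) 31 = \frac{1}{2} \cdot 2 \cdot \frac{1}{3} \left(-20\right) 31 = \left(- \frac{20}{3}\right) 31 = - \frac{620}{3}$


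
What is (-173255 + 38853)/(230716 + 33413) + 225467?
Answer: 3503072873/15537 ≈ 2.2547e+5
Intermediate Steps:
(-173255 + 38853)/(230716 + 33413) + 225467 = -134402/264129 + 225467 = -134402*1/264129 + 225467 = -7906/15537 + 225467 = 3503072873/15537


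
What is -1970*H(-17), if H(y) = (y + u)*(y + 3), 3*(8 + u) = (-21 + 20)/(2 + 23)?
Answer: -10348016/15 ≈ -6.8987e+5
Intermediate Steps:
u = -601/75 (u = -8 + ((-21 + 20)/(2 + 23))/3 = -8 + (-1/25)/3 = -8 + (-1*1/25)/3 = -8 + (⅓)*(-1/25) = -8 - 1/75 = -601/75 ≈ -8.0133)
H(y) = (3 + y)*(-601/75 + y) (H(y) = (y - 601/75)*(y + 3) = (-601/75 + y)*(3 + y) = (3 + y)*(-601/75 + y))
-1970*H(-17) = -1970*(-601/25 + (-17)² - 376/75*(-17)) = -1970*(-601/25 + 289 + 6392/75) = -1970*26264/75 = -10348016/15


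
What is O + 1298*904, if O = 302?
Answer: 1173694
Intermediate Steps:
O + 1298*904 = 302 + 1298*904 = 302 + 1173392 = 1173694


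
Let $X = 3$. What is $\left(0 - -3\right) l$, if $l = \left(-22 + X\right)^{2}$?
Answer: $1083$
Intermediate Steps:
$l = 361$ ($l = \left(-22 + 3\right)^{2} = \left(-19\right)^{2} = 361$)
$\left(0 - -3\right) l = \left(0 - -3\right) 361 = \left(0 + 3\right) 361 = 3 \cdot 361 = 1083$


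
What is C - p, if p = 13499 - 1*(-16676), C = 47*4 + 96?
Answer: -29891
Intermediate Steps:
C = 284 (C = 188 + 96 = 284)
p = 30175 (p = 13499 + 16676 = 30175)
C - p = 284 - 1*30175 = 284 - 30175 = -29891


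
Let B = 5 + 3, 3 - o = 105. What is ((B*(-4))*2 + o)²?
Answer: 27556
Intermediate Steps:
o = -102 (o = 3 - 1*105 = 3 - 105 = -102)
B = 8
((B*(-4))*2 + o)² = ((8*(-4))*2 - 102)² = (-32*2 - 102)² = (-64 - 102)² = (-166)² = 27556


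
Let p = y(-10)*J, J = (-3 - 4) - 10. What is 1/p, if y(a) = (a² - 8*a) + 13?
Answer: -1/3281 ≈ -0.00030479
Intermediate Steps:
y(a) = 13 + a² - 8*a
J = -17 (J = -7 - 10 = -17)
p = -3281 (p = (13 + (-10)² - 8*(-10))*(-17) = (13 + 100 + 80)*(-17) = 193*(-17) = -3281)
1/p = 1/(-3281) = -1/3281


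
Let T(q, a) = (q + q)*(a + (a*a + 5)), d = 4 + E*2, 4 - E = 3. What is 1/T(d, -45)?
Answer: 1/23820 ≈ 4.1982e-5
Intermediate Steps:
E = 1 (E = 4 - 1*3 = 4 - 3 = 1)
d = 6 (d = 4 + 1*2 = 4 + 2 = 6)
T(q, a) = 2*q*(5 + a + a**2) (T(q, a) = (2*q)*(a + (a**2 + 5)) = (2*q)*(a + (5 + a**2)) = (2*q)*(5 + a + a**2) = 2*q*(5 + a + a**2))
1/T(d, -45) = 1/(2*6*(5 - 45 + (-45)**2)) = 1/(2*6*(5 - 45 + 2025)) = 1/(2*6*1985) = 1/23820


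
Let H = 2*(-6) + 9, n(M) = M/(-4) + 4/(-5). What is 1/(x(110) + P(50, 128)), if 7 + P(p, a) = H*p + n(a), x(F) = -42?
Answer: -5/1159 ≈ -0.0043141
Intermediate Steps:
n(M) = -4/5 - M/4 (n(M) = M*(-1/4) + 4*(-1/5) = -M/4 - 4/5 = -4/5 - M/4)
H = -3 (H = -12 + 9 = -3)
P(p, a) = -39/5 - 3*p - a/4 (P(p, a) = -7 + (-3*p + (-4/5 - a/4)) = -7 + (-4/5 - 3*p - a/4) = -39/5 - 3*p - a/4)
1/(x(110) + P(50, 128)) = 1/(-42 + (-39/5 - 3*50 - 1/4*128)) = 1/(-42 + (-39/5 - 150 - 32)) = 1/(-42 - 949/5) = 1/(-1159/5) = -5/1159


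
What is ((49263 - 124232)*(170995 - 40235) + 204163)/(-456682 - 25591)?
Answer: 9802742277/482273 ≈ 20326.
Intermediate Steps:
((49263 - 124232)*(170995 - 40235) + 204163)/(-456682 - 25591) = (-74969*130760 + 204163)/(-482273) = (-9802946440 + 204163)*(-1/482273) = -9802742277*(-1/482273) = 9802742277/482273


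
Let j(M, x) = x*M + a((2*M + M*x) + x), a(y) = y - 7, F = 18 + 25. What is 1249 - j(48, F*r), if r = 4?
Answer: -15524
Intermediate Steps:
F = 43
a(y) = -7 + y
j(M, x) = -7 + x + 2*M + 2*M*x (j(M, x) = x*M + (-7 + ((2*M + M*x) + x)) = M*x + (-7 + (x + 2*M + M*x)) = M*x + (-7 + x + 2*M + M*x) = -7 + x + 2*M + 2*M*x)
1249 - j(48, F*r) = 1249 - (-7 + 43*4 + 2*48 + 2*48*(43*4)) = 1249 - (-7 + 172 + 96 + 2*48*172) = 1249 - (-7 + 172 + 96 + 16512) = 1249 - 1*16773 = 1249 - 16773 = -15524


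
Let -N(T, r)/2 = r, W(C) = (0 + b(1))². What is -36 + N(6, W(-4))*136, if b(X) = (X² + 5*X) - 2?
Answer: -4388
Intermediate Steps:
b(X) = -2 + X² + 5*X
W(C) = 16 (W(C) = (0 + (-2 + 1² + 5*1))² = (0 + (-2 + 1 + 5))² = (0 + 4)² = 4² = 16)
N(T, r) = -2*r
-36 + N(6, W(-4))*136 = -36 - 2*16*136 = -36 - 32*136 = -36 - 4352 = -4388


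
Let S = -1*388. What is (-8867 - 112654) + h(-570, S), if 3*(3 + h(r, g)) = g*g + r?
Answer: -214598/3 ≈ -71533.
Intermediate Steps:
S = -388
h(r, g) = -3 + r/3 + g²/3 (h(r, g) = -3 + (g*g + r)/3 = -3 + (g² + r)/3 = -3 + (r + g²)/3 = -3 + (r/3 + g²/3) = -3 + r/3 + g²/3)
(-8867 - 112654) + h(-570, S) = (-8867 - 112654) + (-3 + (⅓)*(-570) + (⅓)*(-388)²) = -121521 + (-3 - 190 + (⅓)*150544) = -121521 + (-3 - 190 + 150544/3) = -121521 + 149965/3 = -214598/3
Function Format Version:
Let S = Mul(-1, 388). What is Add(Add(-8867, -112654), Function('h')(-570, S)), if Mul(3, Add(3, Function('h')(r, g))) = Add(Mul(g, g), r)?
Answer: Rational(-214598, 3) ≈ -71533.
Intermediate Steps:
S = -388
Function('h')(r, g) = Add(-3, Mul(Rational(1, 3), r), Mul(Rational(1, 3), Pow(g, 2))) (Function('h')(r, g) = Add(-3, Mul(Rational(1, 3), Add(Mul(g, g), r))) = Add(-3, Mul(Rational(1, 3), Add(Pow(g, 2), r))) = Add(-3, Mul(Rational(1, 3), Add(r, Pow(g, 2)))) = Add(-3, Add(Mul(Rational(1, 3), r), Mul(Rational(1, 3), Pow(g, 2)))) = Add(-3, Mul(Rational(1, 3), r), Mul(Rational(1, 3), Pow(g, 2))))
Add(Add(-8867, -112654), Function('h')(-570, S)) = Add(Add(-8867, -112654), Add(-3, Mul(Rational(1, 3), -570), Mul(Rational(1, 3), Pow(-388, 2)))) = Add(-121521, Add(-3, -190, Mul(Rational(1, 3), 150544))) = Add(-121521, Add(-3, -190, Rational(150544, 3))) = Add(-121521, Rational(149965, 3)) = Rational(-214598, 3)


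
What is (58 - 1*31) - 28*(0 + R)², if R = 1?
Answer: -1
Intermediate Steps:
(58 - 1*31) - 28*(0 + R)² = (58 - 1*31) - 28*(0 + 1)² = (58 - 31) - 28*1² = 27 - 28*1 = 27 - 28 = -1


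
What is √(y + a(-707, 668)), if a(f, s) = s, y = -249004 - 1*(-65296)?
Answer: 16*I*√715 ≈ 427.83*I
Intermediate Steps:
y = -183708 (y = -249004 + 65296 = -183708)
√(y + a(-707, 668)) = √(-183708 + 668) = √(-183040) = 16*I*√715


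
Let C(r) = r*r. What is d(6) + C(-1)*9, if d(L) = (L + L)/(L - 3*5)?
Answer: 23/3 ≈ 7.6667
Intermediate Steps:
C(r) = r²
d(L) = 2*L/(-15 + L) (d(L) = (2*L)/(L - 15) = (2*L)/(-15 + L) = 2*L/(-15 + L))
d(6) + C(-1)*9 = 2*6/(-15 + 6) + (-1)²*9 = 2*6/(-9) + 1*9 = 2*6*(-⅑) + 9 = -4/3 + 9 = 23/3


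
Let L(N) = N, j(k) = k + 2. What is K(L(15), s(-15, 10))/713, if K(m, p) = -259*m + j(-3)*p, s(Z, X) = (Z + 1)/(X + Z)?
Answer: -19439/3565 ≈ -5.4527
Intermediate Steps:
j(k) = 2 + k
s(Z, X) = (1 + Z)/(X + Z)
K(m, p) = -p - 259*m (K(m, p) = -259*m + (2 - 3)*p = -259*m - p = -p - 259*m)
K(L(15), s(-15, 10))/713 = (-(1 - 15)/(10 - 15) - 259*15)/713 = (-(-14)/(-5) - 3885)*(1/713) = (-(-1)*(-14)/5 - 3885)*(1/713) = (-1*14/5 - 3885)*(1/713) = (-14/5 - 3885)*(1/713) = -19439/5*1/713 = -19439/3565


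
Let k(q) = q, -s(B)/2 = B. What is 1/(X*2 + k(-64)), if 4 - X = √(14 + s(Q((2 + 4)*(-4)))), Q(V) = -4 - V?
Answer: I/(2*(√26 - 28*I)) ≈ -0.017284 + 0.0031475*I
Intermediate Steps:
s(B) = -2*B
X = 4 - I*√26 (X = 4 - √(14 - 2*(-4 - (2 + 4)*(-4))) = 4 - √(14 - 2*(-4 - 6*(-4))) = 4 - √(14 - 2*(-4 - 1*(-24))) = 4 - √(14 - 2*(-4 + 24)) = 4 - √(14 - 2*20) = 4 - √(14 - 40) = 4 - √(-26) = 4 - I*√26 ≈ 4.0 - 5.099*I)
1/(X*2 + k(-64)) = 1/((4 - I*√26)*2 - 64) = 1/((8 - 2*I*√26) - 64) = 1/(-56 - 2*I*√26)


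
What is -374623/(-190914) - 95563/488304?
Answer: 27447599135/15537344976 ≈ 1.7666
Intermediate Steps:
-374623/(-190914) - 95563/488304 = -374623*(-1/190914) - 95563*1/488304 = 374623/190914 - 95563/488304 = 27447599135/15537344976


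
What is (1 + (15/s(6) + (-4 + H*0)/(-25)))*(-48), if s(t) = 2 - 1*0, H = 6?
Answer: -10392/25 ≈ -415.68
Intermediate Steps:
s(t) = 2 (s(t) = 2 + 0 = 2)
(1 + (15/s(6) + (-4 + H*0)/(-25)))*(-48) = (1 + (15/2 + (-4 + 6*0)/(-25)))*(-48) = (1 + (15*(½) + (-4 + 0)*(-1/25)))*(-48) = (1 + (15/2 - 4*(-1/25)))*(-48) = (1 + (15/2 + 4/25))*(-48) = (1 + 383/50)*(-48) = (433/50)*(-48) = -10392/25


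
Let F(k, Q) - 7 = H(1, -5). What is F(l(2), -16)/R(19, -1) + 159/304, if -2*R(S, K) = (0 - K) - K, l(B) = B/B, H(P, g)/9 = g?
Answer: 11711/304 ≈ 38.523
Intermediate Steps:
H(P, g) = 9*g
l(B) = 1
F(k, Q) = -38 (F(k, Q) = 7 + 9*(-5) = 7 - 45 = -38)
R(S, K) = K (R(S, K) = -((0 - K) - K)/2 = -(-K - K)/2 = -(-1)*K = K)
F(l(2), -16)/R(19, -1) + 159/304 = -38/(-1) + 159/304 = -38*(-1) + 159*(1/304) = 38 + 159/304 = 11711/304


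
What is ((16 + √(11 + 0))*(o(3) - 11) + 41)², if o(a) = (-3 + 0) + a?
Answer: 19556 + 2970*√11 ≈ 29406.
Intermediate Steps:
o(a) = -3 + a
((16 + √(11 + 0))*(o(3) - 11) + 41)² = ((16 + √(11 + 0))*((-3 + 3) - 11) + 41)² = ((16 + √11)*(0 - 11) + 41)² = ((16 + √11)*(-11) + 41)² = ((-176 - 11*√11) + 41)² = (-135 - 11*√11)²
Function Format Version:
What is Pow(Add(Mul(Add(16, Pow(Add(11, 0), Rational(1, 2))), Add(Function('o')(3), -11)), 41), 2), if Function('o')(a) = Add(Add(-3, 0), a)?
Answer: Add(19556, Mul(2970, Pow(11, Rational(1, 2)))) ≈ 29406.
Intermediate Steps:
Function('o')(a) = Add(-3, a)
Pow(Add(Mul(Add(16, Pow(Add(11, 0), Rational(1, 2))), Add(Function('o')(3), -11)), 41), 2) = Pow(Add(Mul(Add(16, Pow(Add(11, 0), Rational(1, 2))), Add(Add(-3, 3), -11)), 41), 2) = Pow(Add(Mul(Add(16, Pow(11, Rational(1, 2))), Add(0, -11)), 41), 2) = Pow(Add(Mul(Add(16, Pow(11, Rational(1, 2))), -11), 41), 2) = Pow(Add(Add(-176, Mul(-11, Pow(11, Rational(1, 2)))), 41), 2) = Pow(Add(-135, Mul(-11, Pow(11, Rational(1, 2)))), 2)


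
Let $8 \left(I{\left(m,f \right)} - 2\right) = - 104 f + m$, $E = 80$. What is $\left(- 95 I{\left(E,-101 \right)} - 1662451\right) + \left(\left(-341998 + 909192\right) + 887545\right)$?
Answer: $-333587$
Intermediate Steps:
$I{\left(m,f \right)} = 2 - 13 f + \frac{m}{8}$ ($I{\left(m,f \right)} = 2 + \frac{- 104 f + m}{8} = 2 + \frac{m - 104 f}{8} = 2 - \left(13 f - \frac{m}{8}\right) = 2 - 13 f + \frac{m}{8}$)
$\left(- 95 I{\left(E,-101 \right)} - 1662451\right) + \left(\left(-341998 + 909192\right) + 887545\right) = \left(- 95 \left(2 - -1313 + \frac{1}{8} \cdot 80\right) - 1662451\right) + \left(\left(-341998 + 909192\right) + 887545\right) = \left(- 95 \left(2 + 1313 + 10\right) - 1662451\right) + \left(567194 + 887545\right) = \left(\left(-95\right) 1325 - 1662451\right) + 1454739 = \left(-125875 - 1662451\right) + 1454739 = -1788326 + 1454739 = -333587$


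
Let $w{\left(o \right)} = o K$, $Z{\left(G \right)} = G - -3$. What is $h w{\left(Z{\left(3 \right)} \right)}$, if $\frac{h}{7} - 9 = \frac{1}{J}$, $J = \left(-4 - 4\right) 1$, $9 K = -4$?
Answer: $- \frac{497}{3} \approx -165.67$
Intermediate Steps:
$Z{\left(G \right)} = 3 + G$ ($Z{\left(G \right)} = G + 3 = 3 + G$)
$K = - \frac{4}{9}$ ($K = \frac{1}{9} \left(-4\right) = - \frac{4}{9} \approx -0.44444$)
$J = -8$ ($J = \left(-8\right) 1 = -8$)
$w{\left(o \right)} = - \frac{4 o}{9}$ ($w{\left(o \right)} = o \left(- \frac{4}{9}\right) = - \frac{4 o}{9}$)
$h = \frac{497}{8}$ ($h = 63 + \frac{7}{-8} = 63 + 7 \left(- \frac{1}{8}\right) = 63 - \frac{7}{8} = \frac{497}{8} \approx 62.125$)
$h w{\left(Z{\left(3 \right)} \right)} = \frac{497 \left(- \frac{4 \left(3 + 3\right)}{9}\right)}{8} = \frac{497 \left(\left(- \frac{4}{9}\right) 6\right)}{8} = \frac{497}{8} \left(- \frac{8}{3}\right) = - \frac{497}{3}$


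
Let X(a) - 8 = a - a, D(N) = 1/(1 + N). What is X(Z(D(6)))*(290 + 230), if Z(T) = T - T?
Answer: 4160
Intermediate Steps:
Z(T) = 0
X(a) = 8 (X(a) = 8 + (a - a) = 8 + 0 = 8)
X(Z(D(6)))*(290 + 230) = 8*(290 + 230) = 8*520 = 4160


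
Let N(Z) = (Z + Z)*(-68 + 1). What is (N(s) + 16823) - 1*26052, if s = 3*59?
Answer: -32947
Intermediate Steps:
s = 177
N(Z) = -134*Z (N(Z) = (2*Z)*(-67) = -134*Z)
(N(s) + 16823) - 1*26052 = (-134*177 + 16823) - 1*26052 = (-23718 + 16823) - 26052 = -6895 - 26052 = -32947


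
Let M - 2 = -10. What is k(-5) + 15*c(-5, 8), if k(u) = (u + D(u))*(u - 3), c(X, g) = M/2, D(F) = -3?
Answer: 4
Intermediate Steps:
M = -8 (M = 2 - 10 = -8)
c(X, g) = -4 (c(X, g) = -8/2 = -8*1/2 = -4)
k(u) = (-3 + u)**2 (k(u) = (u - 3)*(u - 3) = (-3 + u)*(-3 + u) = (-3 + u)**2)
k(-5) + 15*c(-5, 8) = (9 + (-5)**2 - 6*(-5)) + 15*(-4) = (9 + 25 + 30) - 60 = 64 - 60 = 4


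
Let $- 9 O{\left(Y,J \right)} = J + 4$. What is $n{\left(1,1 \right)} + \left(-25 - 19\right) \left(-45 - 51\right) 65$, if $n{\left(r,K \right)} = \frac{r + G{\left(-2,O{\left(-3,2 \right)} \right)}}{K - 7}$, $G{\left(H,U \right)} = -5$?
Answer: $\frac{823682}{3} \approx 2.7456 \cdot 10^{5}$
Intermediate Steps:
$O{\left(Y,J \right)} = - \frac{4}{9} - \frac{J}{9}$ ($O{\left(Y,J \right)} = - \frac{J + 4}{9} = - \frac{4 + J}{9} = - \frac{4}{9} - \frac{J}{9}$)
$n{\left(r,K \right)} = \frac{-5 + r}{-7 + K}$ ($n{\left(r,K \right)} = \frac{r - 5}{K - 7} = \frac{-5 + r}{-7 + K}$)
$n{\left(1,1 \right)} + \left(-25 - 19\right) \left(-45 - 51\right) 65 = \frac{-5 + 1}{-7 + 1} + \left(-25 - 19\right) \left(-45 - 51\right) 65 = \frac{1}{-6} \left(-4\right) + - 44 \left(-45 - 51\right) 65 = \left(- \frac{1}{6}\right) \left(-4\right) + \left(-44\right) \left(-96\right) 65 = \frac{2}{3} + 4224 \cdot 65 = \frac{2}{3} + 274560 = \frac{823682}{3}$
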